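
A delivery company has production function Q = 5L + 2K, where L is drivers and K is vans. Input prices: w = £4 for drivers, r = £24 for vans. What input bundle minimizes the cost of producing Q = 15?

The inputs are perfect substitutes, so the firm uses whichever has the lower cost per unit of output.
Cost per unit of output via L is w/5 = 0.8; via K it is r/2 = 12. L is cheaper.
Producing Q = 15 with L alone: L = 3, K = 0.

L* = 3, K* = 0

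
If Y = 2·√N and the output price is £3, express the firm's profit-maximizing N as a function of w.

MP_N = (1/2)·2·N^(-1/2) = N^(-1/2).
Setting P·MP_N = w: 3·N^(-1/2) = w.
Solving for N: N^(-1/2) = w/3, so N = (3/w)^(2).

N(w) = 9/w²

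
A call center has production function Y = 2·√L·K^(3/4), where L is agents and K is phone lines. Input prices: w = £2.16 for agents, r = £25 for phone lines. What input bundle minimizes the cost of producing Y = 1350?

Cost minimization requires the marginal rate of technical substitution to equal the input-price ratio: MP_L/MP_K = w/r.
Here MP_L/MP_K = (1/2)·(K/L)/(3/4) = (2/3)·(K/L). Setting this equal to 2.16/25 = 0.0864 gives K = 0.1296L.
Substituting into Y = 1350: 2·L^(1/2)·(0.1296L)^(3/4) = 1350.
Solving, L = 625 and K = 81.

L* = 625, K* = 81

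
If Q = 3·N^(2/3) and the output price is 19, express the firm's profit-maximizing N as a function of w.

MP_N = (2/3)·3·N^(-1/3) = 2·N^(-1/3).
Setting P·MP_N = w: 38·N^(-1/3) = w.
Solving for N: N^(-1/3) = w/38, so N = (38/w)^(3).

N(w) = 54872/w³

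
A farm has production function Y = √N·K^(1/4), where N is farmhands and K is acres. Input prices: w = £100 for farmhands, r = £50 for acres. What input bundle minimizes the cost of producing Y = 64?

N* = 256, K* = 256

Cost minimization requires the marginal rate of technical substitution to equal the input-price ratio: MP_N/MP_K = w/r.
Here MP_N/MP_K = (1/2)·(K/N)/(1/4) = 2·(K/N). Setting this equal to 100/50 = 2 gives K = N.
Substituting into Y = 64: N^(1/2)·(N)^(1/4) = 64.
Solving, N = 256 and K = 256.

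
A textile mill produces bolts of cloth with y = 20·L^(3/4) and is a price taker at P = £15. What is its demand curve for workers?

L(w) = (225/w)^(4)

MP_L = (3/4)·20·L^(-1/4) = 15·L^(-1/4).
Setting P·MP_L = w: 225·L^(-1/4) = w.
Solving for L: L^(-1/4) = w/225, so L = (225/w)^(4).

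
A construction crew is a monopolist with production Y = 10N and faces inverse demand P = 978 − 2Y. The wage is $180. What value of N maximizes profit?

N* = 24

Marginal revenue from the inverse demand is MR = 978 − 4Y.
The marginal product is MP_N = 10.
A monopolist hires until marginal revenue product equals the wage: MR·MP_N = w.
(978 − 40N)·10 = 180, so N = 24.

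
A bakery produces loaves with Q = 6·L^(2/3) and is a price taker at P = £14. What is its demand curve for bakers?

L(w) = 175616/w³

MP_L = (2/3)·6·L^(-1/3) = 4·L^(-1/3).
Setting P·MP_L = w: 56·L^(-1/3) = w.
Solving for L: L^(-1/3) = w/56, so L = (56/w)^(3).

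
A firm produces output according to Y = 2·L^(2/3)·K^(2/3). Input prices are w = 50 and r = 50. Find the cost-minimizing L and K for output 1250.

L* = 125, K* = 125

Cost minimization requires the marginal rate of technical substitution to equal the input-price ratio: MP_L/MP_K = w/r.
Here MP_L/MP_K = (2/3)·(K/L)/(2/3) = (K/L). Setting this equal to 50/50 = 1 gives K = L.
Substituting into Y = 1250: 2·L^(2/3)·(L)^(2/3) = 1250.
Solving, L = 125 and K = 125.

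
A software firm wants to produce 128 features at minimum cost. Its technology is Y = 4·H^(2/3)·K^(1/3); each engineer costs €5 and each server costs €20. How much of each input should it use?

Cost minimization requires the marginal rate of technical substitution to equal the input-price ratio: MP_H/MP_K = w/r.
Here MP_H/MP_K = (2/3)·(K/H)/(1/3) = 2·(K/H). Setting this equal to 5/20 = 0.25 gives K = 0.125H.
Substituting into Y = 128: 4·H^(2/3)·(0.125H)^(1/3) = 128.
Solving, H = 64 and K = 8.

H* = 64, K* = 8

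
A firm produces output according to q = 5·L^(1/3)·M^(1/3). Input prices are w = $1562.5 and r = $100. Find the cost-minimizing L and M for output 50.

L* = 8, M* = 125

Cost minimization requires the marginal rate of technical substitution to equal the input-price ratio: MP_L/MP_M = w/r.
Here MP_L/MP_M = (1/3)·(M/L)/(1/3) = (M/L). Setting this equal to 1562.5/100 = 15.625 gives M = 15.625L.
Substituting into q = 50: 5·L^(1/3)·(15.625L)^(1/3) = 50.
Solving, L = 8 and M = 125.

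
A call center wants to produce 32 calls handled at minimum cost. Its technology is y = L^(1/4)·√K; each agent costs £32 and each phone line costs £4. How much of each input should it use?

Cost minimization requires the marginal rate of technical substitution to equal the input-price ratio: MP_L/MP_K = w/r.
Here MP_L/MP_K = (1/4)·(K/L)/(1/2) = 0.5·(K/L). Setting this equal to 32/4 = 8 gives K = 16L.
Substituting into y = 32: L^(1/4)·(16L)^(1/2) = 32.
Solving, L = 16 and K = 256.

L* = 16, K* = 256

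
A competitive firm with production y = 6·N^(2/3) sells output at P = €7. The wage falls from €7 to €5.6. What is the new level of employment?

N* = 125

From P·MP_N = w with MP_N = 4·N^(-1/3), the labor demand is N(w) = (28/w)^(3).
At w = 7: N = 64. At w = 5.6: N = 125.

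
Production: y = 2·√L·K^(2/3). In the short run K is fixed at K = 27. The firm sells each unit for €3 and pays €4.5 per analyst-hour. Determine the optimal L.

L* = 36

With K = 27, MP_L = (1/2)·2·L^(-1/2)·27^(2/3) = 9·L^(-1/2).
Profit maximization for a price taker requires P·MP_L = w: 3·9·L^(-1/2) = 4.5.
So L^(-1/2) = 1/6, which gives L = 36.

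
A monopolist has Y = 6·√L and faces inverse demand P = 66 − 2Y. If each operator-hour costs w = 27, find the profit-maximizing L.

L* = 4

Marginal revenue from the inverse demand is MR = 66 − 4Y.
The marginal product is MP_L = 3·L^(-1/2).
A monopolist hires until marginal revenue product equals the wage: MR·MP_L = w.
At L, Y = 6·√L. Substituting and solving: (66 − 24·√L)·3·L^(-1/2) = 27 gives L = 4.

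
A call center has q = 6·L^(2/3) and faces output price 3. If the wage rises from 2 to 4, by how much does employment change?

From P·MP_L = w with MP_L = 4·L^(-1/3), the labor demand is L(w) = (12/w)^(3).
At w = 2: L = 216. At w = 4: L = 27.
ΔL = 27 − 216 = -189.

ΔL = -189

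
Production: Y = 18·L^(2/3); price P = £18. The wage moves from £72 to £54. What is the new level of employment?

L* = 64

From P·MP_L = w with MP_L = 12·L^(-1/3), the labor demand is L(w) = (216/w)^(3).
At w = 72: L = 27. At w = 54: L = 64.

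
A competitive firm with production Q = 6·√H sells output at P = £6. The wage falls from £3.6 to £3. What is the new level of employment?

From P·MP_H = w with MP_H = 3·H^(-1/2), the labor demand is H(w) = (18/w)^(2).
At w = 3.6: H = 25. At w = 3: H = 36.

H* = 36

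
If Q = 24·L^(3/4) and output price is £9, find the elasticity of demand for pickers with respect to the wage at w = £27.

ε = -4

MP_L = (3/4)·24·L^(-1/4), so P·MP_L = w gives 162·L^(-1/4) = w.
Solving, L(w) = (162/w)^(4). This is a constant-elasticity form: L ∝ w^(−4), so ε = −4.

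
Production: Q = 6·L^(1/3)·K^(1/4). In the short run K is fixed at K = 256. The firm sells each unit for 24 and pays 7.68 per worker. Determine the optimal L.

L* = 125

With K = 256, MP_L = (1/3)·6·L^(-2/3)·256^(1/4) = 8·L^(-2/3).
Profit maximization for a price taker requires P·MP_L = w: 24·8·L^(-2/3) = 7.68.
So L^(-2/3) = 0.04, which gives L = 125.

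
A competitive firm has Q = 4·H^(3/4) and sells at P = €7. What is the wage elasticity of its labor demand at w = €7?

ε = -4

MP_H = (3/4)·4·H^(-1/4), so P·MP_H = w gives 21·H^(-1/4) = w.
Solving, H(w) = (21/w)^(4). This is a constant-elasticity form: H ∝ w^(−4), so ε = −4.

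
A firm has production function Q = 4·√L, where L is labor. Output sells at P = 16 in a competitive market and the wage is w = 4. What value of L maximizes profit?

L* = 64

MP_L = (1/2)·4·L^(-1/2) = 2·L^(-1/2).
Profit maximization for a price taker requires P·MP_L = w: 16·2·L^(-1/2) = 4.
So L^(-1/2) = 0.125, which gives L = 64.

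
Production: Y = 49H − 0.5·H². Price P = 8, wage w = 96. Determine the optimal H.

H* = 37

The marginal product of H is MP_H = 49 − H.
A price-taking firm hires until the value of the marginal product equals the wage: P·MP_H = w, so 8·(49 − H) = 96.
Then 49 − H = 12, giving H = 37.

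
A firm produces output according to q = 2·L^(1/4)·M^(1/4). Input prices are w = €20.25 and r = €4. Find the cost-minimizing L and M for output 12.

L* = 16, M* = 81

Cost minimization requires the marginal rate of technical substitution to equal the input-price ratio: MP_L/MP_M = w/r.
Here MP_L/MP_M = (1/4)·(M/L)/(1/4) = (M/L). Setting this equal to 20.25/4 = 5.0625 gives M = 5.0625L.
Substituting into q = 12: 2·L^(1/4)·(5.0625L)^(1/4) = 12.
Solving, L = 16 and M = 81.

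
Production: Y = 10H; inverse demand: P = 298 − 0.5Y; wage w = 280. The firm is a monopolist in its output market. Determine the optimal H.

H* = 27

Marginal revenue from the inverse demand is MR = 298 − Y.
The marginal product is MP_H = 10.
A monopolist hires until marginal revenue product equals the wage: MR·MP_H = w.
(298 − 10H)·10 = 280, so H = 27.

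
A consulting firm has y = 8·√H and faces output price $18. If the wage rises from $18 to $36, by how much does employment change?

From P·MP_H = w with MP_H = 4·H^(-1/2), the labor demand is H(w) = (72/w)^(2).
At w = 18: H = 16. At w = 36: H = 4.
ΔH = 4 − 16 = -12.

ΔH = -12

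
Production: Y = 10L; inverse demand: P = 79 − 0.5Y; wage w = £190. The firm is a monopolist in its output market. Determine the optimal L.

Marginal revenue from the inverse demand is MR = 79 − Y.
The marginal product is MP_L = 10.
A monopolist hires until marginal revenue product equals the wage: MR·MP_L = w.
(79 − 10L)·10 = 190, so L = 6.

L* = 6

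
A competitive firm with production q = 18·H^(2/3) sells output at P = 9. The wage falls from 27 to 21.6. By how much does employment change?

ΔH = 61

From P·MP_H = w with MP_H = 12·H^(-1/3), the labor demand is H(w) = (108/w)^(3).
At w = 27: H = 64. At w = 21.6: H = 125.
ΔH = 125 − 64 = 61.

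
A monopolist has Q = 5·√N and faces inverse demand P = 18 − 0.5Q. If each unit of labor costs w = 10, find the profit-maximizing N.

Marginal revenue from the inverse demand is MR = 18 − Q.
The marginal product is MP_N = 2.5·N^(-1/2).
A monopolist hires until marginal revenue product equals the wage: MR·MP_N = w.
At N, Q = 5·√N. Substituting and solving: (18 − 5·√N)·2.5·N^(-1/2) = 10 gives N = 4.

N* = 4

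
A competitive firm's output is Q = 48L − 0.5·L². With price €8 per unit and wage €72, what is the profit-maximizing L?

L* = 39

The marginal product of L is MP_L = 48 − L.
A price-taking firm hires until the value of the marginal product equals the wage: P·MP_L = w, so 8·(48 − L) = 72.
Then 48 − L = 9, giving L = 39.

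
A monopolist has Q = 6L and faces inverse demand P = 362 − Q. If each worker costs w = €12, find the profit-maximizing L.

L* = 30

Marginal revenue from the inverse demand is MR = 362 − 2Q.
The marginal product is MP_L = 6.
A monopolist hires until marginal revenue product equals the wage: MR·MP_L = w.
(362 − 12L)·6 = 12, so L = 30.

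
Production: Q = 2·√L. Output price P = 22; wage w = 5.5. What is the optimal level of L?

L* = 16

MP_L = (1/2)·2·L^(-1/2) = L^(-1/2).
Profit maximization for a price taker requires P·MP_L = w: 22·L^(-1/2) = 5.5.
So L^(-1/2) = 0.25, which gives L = 16.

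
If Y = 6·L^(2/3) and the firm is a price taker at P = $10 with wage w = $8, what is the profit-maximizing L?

L* = 125

MP_L = (2/3)·6·L^(-1/3) = 4·L^(-1/3).
Profit maximization for a price taker requires P·MP_L = w: 10·4·L^(-1/3) = 8.
So L^(-1/3) = 0.2, which gives L = 125.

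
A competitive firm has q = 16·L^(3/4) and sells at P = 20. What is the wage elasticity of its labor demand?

ε = -4

MP_L = (3/4)·16·L^(-1/4), so P·MP_L = w gives 240·L^(-1/4) = w.
Solving, L(w) = (240/w)^(4). This is a constant-elasticity form: L ∝ w^(−4), so ε = −4.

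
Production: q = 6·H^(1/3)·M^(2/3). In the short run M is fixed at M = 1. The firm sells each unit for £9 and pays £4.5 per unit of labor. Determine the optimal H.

With M = 1, MP_H = (1/3)·6·H^(-2/3)·1^(2/3) = 2·H^(-2/3).
Profit maximization for a price taker requires P·MP_H = w: 9·2·H^(-2/3) = 4.5.
So H^(-2/3) = 0.25, which gives H = 8.

H* = 8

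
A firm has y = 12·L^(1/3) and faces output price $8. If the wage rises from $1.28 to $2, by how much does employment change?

ΔL = -61

From P·MP_L = w with MP_L = 4·L^(-2/3), the labor demand is L(w) = (32/w)^(3/2).
At w = 1.28: L = 125. At w = 2: L = 64.
ΔL = 64 − 125 = -61.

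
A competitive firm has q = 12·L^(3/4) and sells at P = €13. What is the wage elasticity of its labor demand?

ε = -4

MP_L = (3/4)·12·L^(-1/4), so P·MP_L = w gives 117·L^(-1/4) = w.
Solving, L(w) = (117/w)^(4). This is a constant-elasticity form: L ∝ w^(−4), so ε = −4.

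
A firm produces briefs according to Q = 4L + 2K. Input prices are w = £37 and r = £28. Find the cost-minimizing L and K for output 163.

L* = 40.75, K* = 0

The inputs are perfect substitutes, so the firm uses whichever has the lower cost per unit of output.
Cost per unit of output via L is w/4 = 9.25; via K it is r/2 = 14. L is cheaper.
Producing Q = 163 with L alone: L = 40.75, K = 0.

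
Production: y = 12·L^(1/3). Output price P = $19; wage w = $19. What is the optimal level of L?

MP_L = (1/3)·12·L^(-2/3) = 4·L^(-2/3).
Profit maximization for a price taker requires P·MP_L = w: 19·4·L^(-2/3) = 19.
So L^(-2/3) = 0.25, which gives L = 8.

L* = 8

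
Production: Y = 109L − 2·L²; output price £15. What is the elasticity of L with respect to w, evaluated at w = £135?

ε = -0.09

From P·MP_L = w with MP_L = 109 − 4L, labor demand is L(w) = (109 − w/15)/4.
dL/dw = −1/(60) = -1/60.
At w = 135, L = 25, so ε = (dL/dw)·(w/L) = (-1/60)·(135/25) = -0.09.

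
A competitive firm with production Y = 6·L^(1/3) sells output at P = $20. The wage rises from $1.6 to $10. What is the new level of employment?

From P·MP_L = w with MP_L = 2·L^(-2/3), the labor demand is L(w) = (40/w)^(3/2).
At w = 1.6: L = 125. At w = 10: L = 8.

L* = 8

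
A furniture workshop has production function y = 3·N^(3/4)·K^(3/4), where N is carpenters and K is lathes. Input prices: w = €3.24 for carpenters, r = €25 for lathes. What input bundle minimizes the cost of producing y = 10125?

N* = 625, K* = 81

Cost minimization requires the marginal rate of technical substitution to equal the input-price ratio: MP_N/MP_K = w/r.
Here MP_N/MP_K = (3/4)·(K/N)/(3/4) = (K/N). Setting this equal to 3.24/25 = 0.1296 gives K = 0.1296N.
Substituting into y = 10125: 3·N^(3/4)·(0.1296N)^(3/4) = 10125.
Solving, N = 625 and K = 81.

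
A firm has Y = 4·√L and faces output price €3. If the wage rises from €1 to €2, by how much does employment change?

ΔL = -27

From P·MP_L = w with MP_L = 2·L^(-1/2), the labor demand is L(w) = (6/w)^(2).
At w = 1: L = 36. At w = 2: L = 9.
ΔL = 9 − 36 = -27.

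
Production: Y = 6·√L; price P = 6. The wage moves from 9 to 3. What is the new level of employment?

From P·MP_L = w with MP_L = 3·L^(-1/2), the labor demand is L(w) = (18/w)^(2).
At w = 9: L = 4. At w = 3: L = 36.

L* = 36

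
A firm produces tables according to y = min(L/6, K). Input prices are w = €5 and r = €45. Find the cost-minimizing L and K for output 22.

L* = 132, K* = 22

With a fixed-proportions technology, the cost-minimizing bundle uses no slack in either input: L/6 = K = y.
So L = 6·22 = 132 and K = 22.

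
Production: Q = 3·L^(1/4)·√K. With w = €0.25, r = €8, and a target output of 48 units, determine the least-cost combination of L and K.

L* = 256, K* = 16

Cost minimization requires the marginal rate of technical substitution to equal the input-price ratio: MP_L/MP_K = w/r.
Here MP_L/MP_K = (1/4)·(K/L)/(1/2) = 0.5·(K/L). Setting this equal to 0.25/8 = 0.03125 gives K = 0.0625L.
Substituting into Q = 48: 3·L^(1/4)·(0.0625L)^(1/2) = 48.
Solving, L = 256 and K = 16.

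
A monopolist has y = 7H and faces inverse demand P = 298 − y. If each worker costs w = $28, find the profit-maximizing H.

H* = 21

Marginal revenue from the inverse demand is MR = 298 − 2y.
The marginal product is MP_H = 7.
A monopolist hires until marginal revenue product equals the wage: MR·MP_H = w.
(298 − 14H)·7 = 28, so H = 21.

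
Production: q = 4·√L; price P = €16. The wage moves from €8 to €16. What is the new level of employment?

From P·MP_L = w with MP_L = 2·L^(-1/2), the labor demand is L(w) = (32/w)^(2).
At w = 8: L = 16. At w = 16: L = 4.

L* = 4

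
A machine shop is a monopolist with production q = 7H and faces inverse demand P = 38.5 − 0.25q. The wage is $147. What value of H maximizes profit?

Marginal revenue from the inverse demand is MR = 38.5 − 0.5q.
The marginal product is MP_H = 7.
A monopolist hires until marginal revenue product equals the wage: MR·MP_H = w.
(38.5 − 3.5H)·7 = 147, so H = 5.

H* = 5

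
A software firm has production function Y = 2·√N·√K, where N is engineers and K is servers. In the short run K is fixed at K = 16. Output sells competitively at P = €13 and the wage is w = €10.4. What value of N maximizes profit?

N* = 25

With K = 16, MP_N = (1/2)·2·N^(-1/2)·16^(1/2) = 4·N^(-1/2).
Profit maximization for a price taker requires P·MP_N = w: 13·4·N^(-1/2) = 10.4.
So N^(-1/2) = 0.2, which gives N = 25.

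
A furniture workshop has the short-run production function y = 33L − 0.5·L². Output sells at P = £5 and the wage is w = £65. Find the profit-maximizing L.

The marginal product of L is MP_L = 33 − L.
A price-taking firm hires until the value of the marginal product equals the wage: P·MP_L = w, so 5·(33 − L) = 65.
Then 33 − L = 13, giving L = 20.

L* = 20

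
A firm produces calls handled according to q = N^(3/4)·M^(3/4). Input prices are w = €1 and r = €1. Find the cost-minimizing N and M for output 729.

N* = 81, M* = 81

Cost minimization requires the marginal rate of technical substitution to equal the input-price ratio: MP_N/MP_M = w/r.
Here MP_N/MP_M = (3/4)·(M/N)/(3/4) = (M/N). Setting this equal to 1/1 = 1 gives M = N.
Substituting into q = 729: N^(3/4)·(N)^(3/4) = 729.
Solving, N = 81 and M = 81.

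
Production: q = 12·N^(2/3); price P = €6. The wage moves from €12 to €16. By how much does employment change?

ΔN = -37

From P·MP_N = w with MP_N = 8·N^(-1/3), the labor demand is N(w) = (48/w)^(3).
At w = 12: N = 64. At w = 16: N = 27.
ΔN = 27 − 64 = -37.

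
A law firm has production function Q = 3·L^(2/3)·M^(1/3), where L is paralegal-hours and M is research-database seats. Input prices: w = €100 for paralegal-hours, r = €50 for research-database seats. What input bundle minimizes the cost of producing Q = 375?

L* = 125, M* = 125

Cost minimization requires the marginal rate of technical substitution to equal the input-price ratio: MP_L/MP_M = w/r.
Here MP_L/MP_M = (2/3)·(M/L)/(1/3) = 2·(M/L). Setting this equal to 100/50 = 2 gives M = L.
Substituting into Q = 375: 3·L^(2/3)·(L)^(1/3) = 375.
Solving, L = 125 and M = 125.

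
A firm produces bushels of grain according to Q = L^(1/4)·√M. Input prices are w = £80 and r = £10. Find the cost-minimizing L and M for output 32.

Cost minimization requires the marginal rate of technical substitution to equal the input-price ratio: MP_L/MP_M = w/r.
Here MP_L/MP_M = (1/4)·(M/L)/(1/2) = 0.5·(M/L). Setting this equal to 80/10 = 8 gives M = 16L.
Substituting into Q = 32: L^(1/4)·(16L)^(1/2) = 32.
Solving, L = 16 and M = 256.

L* = 16, M* = 256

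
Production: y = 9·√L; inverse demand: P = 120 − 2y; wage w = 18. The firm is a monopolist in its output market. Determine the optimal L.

L* = 9

Marginal revenue from the inverse demand is MR = 120 − 4y.
The marginal product is MP_L = 4.5·L^(-1/2).
A monopolist hires until marginal revenue product equals the wage: MR·MP_L = w.
At L, y = 9·√L. Substituting and solving: (120 − 36·√L)·4.5·L^(-1/2) = 18 gives L = 9.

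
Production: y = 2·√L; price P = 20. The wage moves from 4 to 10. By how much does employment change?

From P·MP_L = w with MP_L = L^(-1/2), the labor demand is L(w) = (20/w)^(2).
At w = 4: L = 25. At w = 10: L = 4.
ΔL = 4 − 25 = -21.

ΔL = -21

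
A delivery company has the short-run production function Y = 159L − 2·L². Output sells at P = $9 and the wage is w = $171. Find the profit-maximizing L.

The marginal product of L is MP_L = 159 − 4L.
A price-taking firm hires until the value of the marginal product equals the wage: P·MP_L = w, so 9·(159 − 4L) = 171.
Then 159 − 4L = 19, giving L = 35.

L* = 35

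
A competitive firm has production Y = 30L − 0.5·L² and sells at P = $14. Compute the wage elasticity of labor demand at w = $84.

From P·MP_L = w with MP_L = 30 − L, labor demand is L(w) = 30 − w/14.
dL/dw = −1/(14) = -1/14.
At w = 84, L = 24, so ε = (dL/dw)·(w/L) = (-1/14)·(84/24) = -0.25.

ε = -0.25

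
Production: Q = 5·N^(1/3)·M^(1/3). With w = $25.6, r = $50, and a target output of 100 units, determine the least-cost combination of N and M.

N* = 125, M* = 64

Cost minimization requires the marginal rate of technical substitution to equal the input-price ratio: MP_N/MP_M = w/r.
Here MP_N/MP_M = (1/3)·(M/N)/(1/3) = (M/N). Setting this equal to 25.6/50 = 0.512 gives M = 0.512N.
Substituting into Q = 100: 5·N^(1/3)·(0.512N)^(1/3) = 100.
Solving, N = 125 and M = 64.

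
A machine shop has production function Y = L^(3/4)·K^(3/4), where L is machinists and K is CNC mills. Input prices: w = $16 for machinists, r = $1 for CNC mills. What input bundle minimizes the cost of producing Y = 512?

Cost minimization requires the marginal rate of technical substitution to equal the input-price ratio: MP_L/MP_K = w/r.
Here MP_L/MP_K = (3/4)·(K/L)/(3/4) = (K/L). Setting this equal to 16/1 = 16 gives K = 16L.
Substituting into Y = 512: L^(3/4)·(16L)^(3/4) = 512.
Solving, L = 16 and K = 256.

L* = 16, K* = 256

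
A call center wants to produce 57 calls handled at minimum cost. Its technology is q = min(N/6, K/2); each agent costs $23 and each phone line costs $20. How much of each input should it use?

N* = 342, K* = 114

With a fixed-proportions technology, the cost-minimizing bundle uses no slack in either input: N/6 = K/2 = q.
So N = 6·57 = 342 and K = 2·57 = 114.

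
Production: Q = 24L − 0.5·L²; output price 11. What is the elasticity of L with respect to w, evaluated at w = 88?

From P·MP_L = w with MP_L = 24 − L, labor demand is L(w) = 24 − w/11.
dL/dw = −1/(11) = -1/11.
At w = 88, L = 16, so ε = (dL/dw)·(w/L) = (-1/11)·(88/16) = -0.5.

ε = -0.5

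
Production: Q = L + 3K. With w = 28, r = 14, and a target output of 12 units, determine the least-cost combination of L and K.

L* = 0, K* = 4

The inputs are perfect substitutes, so the firm uses whichever has the lower cost per unit of output.
Cost per unit of output via L is 28; via K it is 14/3. K is cheaper.
Producing Q = 12 with K alone: L = 0, K = 4.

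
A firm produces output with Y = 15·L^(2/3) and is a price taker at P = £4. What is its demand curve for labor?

MP_L = (2/3)·15·L^(-1/3) = 10·L^(-1/3).
Setting P·MP_L = w: 40·L^(-1/3) = w.
Solving for L: L^(-1/3) = w/40, so L = (40/w)^(3).

L(w) = 64000/w³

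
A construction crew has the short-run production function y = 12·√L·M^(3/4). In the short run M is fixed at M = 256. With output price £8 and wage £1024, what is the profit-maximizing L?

With M = 256, MP_L = (1/2)·12·L^(-1/2)·256^(3/4) = 384·L^(-1/2).
Profit maximization for a price taker requires P·MP_L = w: 8·384·L^(-1/2) = 1024.
So L^(-1/2) = 1/3, which gives L = 9.

L* = 9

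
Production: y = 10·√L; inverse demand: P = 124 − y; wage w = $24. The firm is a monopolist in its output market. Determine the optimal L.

Marginal revenue from the inverse demand is MR = 124 − 2y.
The marginal product is MP_L = 5·L^(-1/2).
A monopolist hires until marginal revenue product equals the wage: MR·MP_L = w.
At L, y = 10·√L. Substituting and solving: (124 − 20·√L)·5·L^(-1/2) = 24 gives L = 25.

L* = 25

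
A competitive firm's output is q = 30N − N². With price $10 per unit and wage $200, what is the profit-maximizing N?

N* = 5

The marginal product of N is MP_N = 30 − 2N.
A price-taking firm hires until the value of the marginal product equals the wage: P·MP_N = w, so 10·(30 − 2N) = 200.
Then 30 − 2N = 20, giving N = 5.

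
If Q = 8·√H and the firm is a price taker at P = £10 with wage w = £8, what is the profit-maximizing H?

MP_H = (1/2)·8·H^(-1/2) = 4·H^(-1/2).
Profit maximization for a price taker requires P·MP_H = w: 10·4·H^(-1/2) = 8.
So H^(-1/2) = 0.2, which gives H = 25.

H* = 25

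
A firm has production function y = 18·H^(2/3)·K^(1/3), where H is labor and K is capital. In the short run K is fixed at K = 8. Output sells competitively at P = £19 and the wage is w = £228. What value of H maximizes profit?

With K = 8, MP_H = (2/3)·18·H^(-1/3)·8^(1/3) = 24·H^(-1/3).
Profit maximization for a price taker requires P·MP_H = w: 19·24·H^(-1/3) = 228.
So H^(-1/3) = 0.5, which gives H = 8.

H* = 8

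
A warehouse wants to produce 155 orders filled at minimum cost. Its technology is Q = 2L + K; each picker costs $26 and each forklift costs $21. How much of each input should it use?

L* = 77.5, K* = 0

The inputs are perfect substitutes, so the firm uses whichever has the lower cost per unit of output.
Cost per unit of output via L is 13; via K it is 21. L is cheaper.
Producing Q = 155 with L alone: L = 77.5, K = 0.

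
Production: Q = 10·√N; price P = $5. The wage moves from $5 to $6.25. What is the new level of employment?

From P·MP_N = w with MP_N = 5·N^(-1/2), the labor demand is N(w) = (25/w)^(2).
At w = 5: N = 25. At w = 6.25: N = 16.

N* = 16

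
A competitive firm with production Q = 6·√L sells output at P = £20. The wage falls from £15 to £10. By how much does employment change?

ΔL = 20

From P·MP_L = w with MP_L = 3·L^(-1/2), the labor demand is L(w) = (60/w)^(2).
At w = 15: L = 16. At w = 10: L = 36.
ΔL = 36 − 16 = 20.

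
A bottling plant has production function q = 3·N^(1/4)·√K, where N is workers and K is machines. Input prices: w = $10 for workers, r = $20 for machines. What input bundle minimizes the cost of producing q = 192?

N* = 256, K* = 256

Cost minimization requires the marginal rate of technical substitution to equal the input-price ratio: MP_N/MP_K = w/r.
Here MP_N/MP_K = (1/4)·(K/N)/(1/2) = 0.5·(K/N). Setting this equal to 10/20 = 0.5 gives K = N.
Substituting into q = 192: 3·N^(1/4)·(N)^(1/2) = 192.
Solving, N = 256 and K = 256.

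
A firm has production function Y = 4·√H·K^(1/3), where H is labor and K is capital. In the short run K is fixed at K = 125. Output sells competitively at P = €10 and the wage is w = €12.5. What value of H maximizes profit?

With K = 125, MP_H = (1/2)·4·H^(-1/2)·125^(1/3) = 10·H^(-1/2).
Profit maximization for a price taker requires P·MP_H = w: 10·10·H^(-1/2) = 12.5.
So H^(-1/2) = 0.125, which gives H = 64.

H* = 64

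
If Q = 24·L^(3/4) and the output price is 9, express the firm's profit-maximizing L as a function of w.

MP_L = (3/4)·24·L^(-1/4) = 18·L^(-1/4).
Setting P·MP_L = w: 162·L^(-1/4) = w.
Solving for L: L^(-1/4) = w/162, so L = (162/w)^(4).

L(w) = (162/w)^(4)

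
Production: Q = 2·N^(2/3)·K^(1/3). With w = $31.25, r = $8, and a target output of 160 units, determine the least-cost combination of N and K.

N* = 64, K* = 125

Cost minimization requires the marginal rate of technical substitution to equal the input-price ratio: MP_N/MP_K = w/r.
Here MP_N/MP_K = (2/3)·(K/N)/(1/3) = 2·(K/N). Setting this equal to 31.25/8 = 3.90625 gives K = 1.953125N.
Substituting into Q = 160: 2·N^(2/3)·(1.953125N)^(1/3) = 160.
Solving, N = 64 and K = 125.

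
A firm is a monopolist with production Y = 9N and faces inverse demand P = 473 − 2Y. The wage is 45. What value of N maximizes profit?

Marginal revenue from the inverse demand is MR = 473 − 4Y.
The marginal product is MP_N = 9.
A monopolist hires until marginal revenue product equals the wage: MR·MP_N = w.
(473 − 36N)·9 = 45, so N = 13.

N* = 13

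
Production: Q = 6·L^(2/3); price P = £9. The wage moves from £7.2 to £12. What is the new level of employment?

From P·MP_L = w with MP_L = 4·L^(-1/3), the labor demand is L(w) = (36/w)^(3).
At w = 7.2: L = 125. At w = 12: L = 27.

L* = 27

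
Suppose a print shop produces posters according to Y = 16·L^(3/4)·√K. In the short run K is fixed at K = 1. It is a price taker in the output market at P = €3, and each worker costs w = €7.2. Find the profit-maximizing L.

L* = 625

With K = 1, MP_L = (3/4)·16·L^(-1/4)·1^(1/2) = 12·L^(-1/4).
Profit maximization for a price taker requires P·MP_L = w: 3·12·L^(-1/4) = 7.2.
So L^(-1/4) = 0.2, which gives L = 625.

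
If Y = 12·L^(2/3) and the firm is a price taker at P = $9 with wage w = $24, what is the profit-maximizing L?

L* = 27

MP_L = (2/3)·12·L^(-1/3) = 8·L^(-1/3).
Profit maximization for a price taker requires P·MP_L = w: 9·8·L^(-1/3) = 24.
So L^(-1/3) = 1/3, which gives L = 27.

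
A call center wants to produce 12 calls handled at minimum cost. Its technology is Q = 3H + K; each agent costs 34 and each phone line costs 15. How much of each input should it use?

The inputs are perfect substitutes, so the firm uses whichever has the lower cost per unit of output.
Cost per unit of output via H is 34/3; via K it is 15. H is cheaper.
Producing Q = 12 with H alone: H = 4, K = 0.

H* = 4, K* = 0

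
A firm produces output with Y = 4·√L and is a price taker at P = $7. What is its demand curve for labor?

L(w) = 196/w²

MP_L = (1/2)·4·L^(-1/2) = 2·L^(-1/2).
Setting P·MP_L = w: 14·L^(-1/2) = w.
Solving for L: L^(-1/2) = w/14, so L = (14/w)^(2).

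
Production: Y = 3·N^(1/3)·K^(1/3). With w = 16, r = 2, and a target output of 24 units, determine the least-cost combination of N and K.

N* = 8, K* = 64

Cost minimization requires the marginal rate of technical substitution to equal the input-price ratio: MP_N/MP_K = w/r.
Here MP_N/MP_K = (1/3)·(K/N)/(1/3) = (K/N). Setting this equal to 16/2 = 8 gives K = 8N.
Substituting into Y = 24: 3·N^(1/3)·(8N)^(1/3) = 24.
Solving, N = 8 and K = 64.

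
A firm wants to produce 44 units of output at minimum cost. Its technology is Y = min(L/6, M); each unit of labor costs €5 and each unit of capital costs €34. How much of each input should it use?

L* = 264, M* = 44

With a fixed-proportions technology, the cost-minimizing bundle uses no slack in either input: L/6 = M = Y.
So L = 6·44 = 264 and M = 44.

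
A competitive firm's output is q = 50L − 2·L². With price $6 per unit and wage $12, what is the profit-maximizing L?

L* = 12

The marginal product of L is MP_L = 50 − 4L.
A price-taking firm hires until the value of the marginal product equals the wage: P·MP_L = w, so 6·(50 − 4L) = 12.
Then 50 − 4L = 2, giving L = 12.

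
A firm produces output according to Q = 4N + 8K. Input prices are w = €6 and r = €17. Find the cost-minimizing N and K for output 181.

N* = 45.25, K* = 0

The inputs are perfect substitutes, so the firm uses whichever has the lower cost per unit of output.
Cost per unit of output via N is w/4 = 1.5; via K it is r/8 = 2.125. N is cheaper.
Producing Q = 181 with N alone: N = 45.25, K = 0.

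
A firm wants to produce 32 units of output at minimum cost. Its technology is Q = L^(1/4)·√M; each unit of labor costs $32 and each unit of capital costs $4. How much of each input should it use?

Cost minimization requires the marginal rate of technical substitution to equal the input-price ratio: MP_L/MP_M = w/r.
Here MP_L/MP_M = (1/4)·(M/L)/(1/2) = 0.5·(M/L). Setting this equal to 32/4 = 8 gives M = 16L.
Substituting into Q = 32: L^(1/4)·(16L)^(1/2) = 32.
Solving, L = 16 and M = 256.

L* = 16, M* = 256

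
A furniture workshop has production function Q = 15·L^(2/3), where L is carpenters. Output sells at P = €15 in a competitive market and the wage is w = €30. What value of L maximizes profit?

MP_L = (2/3)·15·L^(-1/3) = 10·L^(-1/3).
Profit maximization for a price taker requires P·MP_L = w: 15·10·L^(-1/3) = 30.
So L^(-1/3) = 0.2, which gives L = 125.

L* = 125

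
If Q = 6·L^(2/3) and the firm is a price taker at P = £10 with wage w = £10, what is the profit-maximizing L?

L* = 64

MP_L = (2/3)·6·L^(-1/3) = 4·L^(-1/3).
Profit maximization for a price taker requires P·MP_L = w: 10·4·L^(-1/3) = 10.
So L^(-1/3) = 0.25, which gives L = 64.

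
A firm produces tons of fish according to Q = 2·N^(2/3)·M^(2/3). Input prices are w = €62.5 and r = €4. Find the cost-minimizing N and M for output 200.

Cost minimization requires the marginal rate of technical substitution to equal the input-price ratio: MP_N/MP_M = w/r.
Here MP_N/MP_M = (2/3)·(M/N)/(2/3) = (M/N). Setting this equal to 62.5/4 = 15.625 gives M = 15.625N.
Substituting into Q = 200: 2·N^(2/3)·(15.625N)^(2/3) = 200.
Solving, N = 8 and M = 125.

N* = 8, M* = 125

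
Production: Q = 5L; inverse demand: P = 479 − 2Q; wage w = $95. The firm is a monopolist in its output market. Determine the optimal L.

Marginal revenue from the inverse demand is MR = 479 − 4Q.
The marginal product is MP_L = 5.
A monopolist hires until marginal revenue product equals the wage: MR·MP_L = w.
(479 − 20L)·5 = 95, so L = 23.

L* = 23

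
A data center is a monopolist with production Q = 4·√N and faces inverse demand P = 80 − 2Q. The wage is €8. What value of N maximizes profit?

Marginal revenue from the inverse demand is MR = 80 − 4Q.
The marginal product is MP_N = 2·N^(-1/2).
A monopolist hires until marginal revenue product equals the wage: MR·MP_N = w.
At N, Q = 4·√N. Substituting and solving: (80 − 16·√N)·2·N^(-1/2) = 8 gives N = 16.

N* = 16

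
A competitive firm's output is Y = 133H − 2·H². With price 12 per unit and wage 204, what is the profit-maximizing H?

H* = 29

The marginal product of H is MP_H = 133 − 4H.
A price-taking firm hires until the value of the marginal product equals the wage: P·MP_H = w, so 12·(133 − 4H) = 204.
Then 133 − 4H = 17, giving H = 29.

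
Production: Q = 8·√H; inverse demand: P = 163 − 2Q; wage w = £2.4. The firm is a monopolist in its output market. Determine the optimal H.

H* = 25

Marginal revenue from the inverse demand is MR = 163 − 4Q.
The marginal product is MP_H = 4·H^(-1/2).
A monopolist hires until marginal revenue product equals the wage: MR·MP_H = w.
At H, Q = 8·√H. Substituting and solving: (163 − 32·√H)·4·H^(-1/2) = 2.4 gives H = 25.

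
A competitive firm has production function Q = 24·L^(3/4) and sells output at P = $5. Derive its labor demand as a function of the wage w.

L(w) = (90/w)^(4)

MP_L = (3/4)·24·L^(-1/4) = 18·L^(-1/4).
Setting P·MP_L = w: 90·L^(-1/4) = w.
Solving for L: L^(-1/4) = w/90, so L = (90/w)^(4).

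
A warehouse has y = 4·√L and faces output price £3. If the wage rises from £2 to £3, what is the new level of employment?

L* = 4

From P·MP_L = w with MP_L = 2·L^(-1/2), the labor demand is L(w) = (6/w)^(2).
At w = 2: L = 9. At w = 3: L = 4.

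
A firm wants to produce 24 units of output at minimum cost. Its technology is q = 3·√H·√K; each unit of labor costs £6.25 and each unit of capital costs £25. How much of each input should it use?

H* = 16, K* = 4

Cost minimization requires the marginal rate of technical substitution to equal the input-price ratio: MP_H/MP_K = w/r.
Here MP_H/MP_K = (1/2)·(K/H)/(1/2) = (K/H). Setting this equal to 6.25/25 = 0.25 gives K = 0.25H.
Substituting into q = 24: 3·H^(1/2)·(0.25H)^(1/2) = 24.
Solving, H = 16 and K = 4.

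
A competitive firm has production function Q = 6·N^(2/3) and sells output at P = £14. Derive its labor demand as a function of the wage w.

N(w) = 175616/w³

MP_N = (2/3)·6·N^(-1/3) = 4·N^(-1/3).
Setting P·MP_N = w: 56·N^(-1/3) = w.
Solving for N: N^(-1/3) = w/56, so N = (56/w)^(3).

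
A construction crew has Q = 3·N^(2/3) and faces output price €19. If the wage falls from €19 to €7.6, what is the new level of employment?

From P·MP_N = w with MP_N = 2·N^(-1/3), the labor demand is N(w) = (38/w)^(3).
At w = 19: N = 8. At w = 7.6: N = 125.

N* = 125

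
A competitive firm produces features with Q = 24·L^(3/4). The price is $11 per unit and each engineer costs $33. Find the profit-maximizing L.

MP_L = (3/4)·24·L^(-1/4) = 18·L^(-1/4).
Profit maximization for a price taker requires P·MP_L = w: 11·18·L^(-1/4) = 33.
So L^(-1/4) = 1/6, which gives L = 1296.

L* = 1296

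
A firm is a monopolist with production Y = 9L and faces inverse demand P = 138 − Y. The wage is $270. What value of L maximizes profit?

L* = 6

Marginal revenue from the inverse demand is MR = 138 − 2Y.
The marginal product is MP_L = 9.
A monopolist hires until marginal revenue product equals the wage: MR·MP_L = w.
(138 − 18L)·9 = 270, so L = 6.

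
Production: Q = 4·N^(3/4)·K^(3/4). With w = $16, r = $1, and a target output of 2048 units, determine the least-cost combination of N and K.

Cost minimization requires the marginal rate of technical substitution to equal the input-price ratio: MP_N/MP_K = w/r.
Here MP_N/MP_K = (3/4)·(K/N)/(3/4) = (K/N). Setting this equal to 16/1 = 16 gives K = 16N.
Substituting into Q = 2048: 4·N^(3/4)·(16N)^(3/4) = 2048.
Solving, N = 16 and K = 256.

N* = 16, K* = 256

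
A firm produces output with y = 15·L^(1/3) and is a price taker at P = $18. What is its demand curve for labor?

L(w) = (90/w)^(3/2)

MP_L = (1/3)·15·L^(-2/3) = 5·L^(-2/3).
Setting P·MP_L = w: 90·L^(-2/3) = w.
Solving for L: L^(-2/3) = w/90, so L = (90/w)^(3/2).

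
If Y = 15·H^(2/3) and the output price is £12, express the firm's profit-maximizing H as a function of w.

MP_H = (2/3)·15·H^(-1/3) = 10·H^(-1/3).
Setting P·MP_H = w: 120·H^(-1/3) = w.
Solving for H: H^(-1/3) = w/120, so H = (120/w)^(3).

H(w) = 1728000/w³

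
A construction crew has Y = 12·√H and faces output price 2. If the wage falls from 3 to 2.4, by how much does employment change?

From P·MP_H = w with MP_H = 6·H^(-1/2), the labor demand is H(w) = (12/w)^(2).
At w = 3: H = 16. At w = 2.4: H = 25.
ΔH = 25 − 16 = 9.

ΔH = 9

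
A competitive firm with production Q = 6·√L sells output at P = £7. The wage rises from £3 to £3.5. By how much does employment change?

From P·MP_L = w with MP_L = 3·L^(-1/2), the labor demand is L(w) = (21/w)^(2).
At w = 3: L = 49. At w = 3.5: L = 36.
ΔL = 36 − 49 = -13.

ΔL = -13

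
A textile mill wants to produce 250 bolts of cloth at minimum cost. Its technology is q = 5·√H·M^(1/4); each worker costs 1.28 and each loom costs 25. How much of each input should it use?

H* = 625, M* = 16

Cost minimization requires the marginal rate of technical substitution to equal the input-price ratio: MP_H/MP_M = w/r.
Here MP_H/MP_M = (1/2)·(M/H)/(1/4) = 2·(M/H). Setting this equal to 1.28/25 = 0.0512 gives M = 0.0256H.
Substituting into q = 250: 5·H^(1/2)·(0.0256H)^(1/4) = 250.
Solving, H = 625 and M = 16.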